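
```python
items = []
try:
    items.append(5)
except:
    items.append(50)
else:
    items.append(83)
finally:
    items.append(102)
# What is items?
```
[5, 83, 102]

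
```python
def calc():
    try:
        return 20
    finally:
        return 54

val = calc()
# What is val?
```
54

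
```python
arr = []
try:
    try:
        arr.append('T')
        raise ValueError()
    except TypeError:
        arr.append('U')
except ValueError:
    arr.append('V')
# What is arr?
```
['T', 'V']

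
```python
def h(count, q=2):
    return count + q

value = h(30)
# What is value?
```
32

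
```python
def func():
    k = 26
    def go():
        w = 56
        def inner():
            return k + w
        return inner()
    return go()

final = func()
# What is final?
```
82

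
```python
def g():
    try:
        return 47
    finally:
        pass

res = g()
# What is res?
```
47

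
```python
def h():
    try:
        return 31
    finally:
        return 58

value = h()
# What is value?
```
58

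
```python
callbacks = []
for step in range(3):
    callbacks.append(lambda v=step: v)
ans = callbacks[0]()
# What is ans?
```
0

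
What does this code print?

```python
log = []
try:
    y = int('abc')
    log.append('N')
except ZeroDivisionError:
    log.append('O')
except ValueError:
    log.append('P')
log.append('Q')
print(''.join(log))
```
PQ

ValueError is caught by its specific handler, not ZeroDivisionError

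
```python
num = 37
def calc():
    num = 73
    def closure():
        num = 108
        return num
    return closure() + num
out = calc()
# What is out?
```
181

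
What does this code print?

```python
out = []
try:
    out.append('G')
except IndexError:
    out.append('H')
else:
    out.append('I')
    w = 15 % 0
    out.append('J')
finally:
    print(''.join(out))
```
GI

Try succeeds, else appends 'I', ZeroDivisionError in else is uncaught, finally prints before exception propagates ('J' never appended)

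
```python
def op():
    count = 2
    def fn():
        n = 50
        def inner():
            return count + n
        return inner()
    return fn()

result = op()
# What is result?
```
52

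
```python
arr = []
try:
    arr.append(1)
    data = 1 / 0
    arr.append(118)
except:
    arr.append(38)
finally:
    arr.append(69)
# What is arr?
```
[1, 38, 69]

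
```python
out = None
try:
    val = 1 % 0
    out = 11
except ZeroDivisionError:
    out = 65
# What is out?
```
65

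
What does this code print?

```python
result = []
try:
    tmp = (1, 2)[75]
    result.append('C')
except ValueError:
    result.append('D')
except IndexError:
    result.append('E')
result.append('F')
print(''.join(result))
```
EF

IndexError is caught by its specific handler, not ValueError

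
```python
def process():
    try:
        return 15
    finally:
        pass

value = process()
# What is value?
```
15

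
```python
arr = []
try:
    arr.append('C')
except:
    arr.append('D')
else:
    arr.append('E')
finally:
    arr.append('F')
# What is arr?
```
['C', 'E', 'F']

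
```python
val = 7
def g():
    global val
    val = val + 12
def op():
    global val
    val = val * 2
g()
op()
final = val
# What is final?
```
38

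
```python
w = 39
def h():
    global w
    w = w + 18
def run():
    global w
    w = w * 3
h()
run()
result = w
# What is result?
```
171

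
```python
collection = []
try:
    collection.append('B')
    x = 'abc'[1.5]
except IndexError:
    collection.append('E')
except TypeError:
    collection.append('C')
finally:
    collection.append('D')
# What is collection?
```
['B', 'C', 'D']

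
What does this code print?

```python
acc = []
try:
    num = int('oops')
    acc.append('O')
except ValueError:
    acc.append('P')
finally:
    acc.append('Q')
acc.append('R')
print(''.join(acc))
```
PQR

finally always runs, even after exception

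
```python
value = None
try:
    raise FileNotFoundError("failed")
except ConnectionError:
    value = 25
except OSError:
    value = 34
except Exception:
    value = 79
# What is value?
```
34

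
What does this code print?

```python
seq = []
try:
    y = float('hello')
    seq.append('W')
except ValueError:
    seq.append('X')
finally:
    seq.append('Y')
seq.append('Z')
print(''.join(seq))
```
XYZ

finally always runs, even after exception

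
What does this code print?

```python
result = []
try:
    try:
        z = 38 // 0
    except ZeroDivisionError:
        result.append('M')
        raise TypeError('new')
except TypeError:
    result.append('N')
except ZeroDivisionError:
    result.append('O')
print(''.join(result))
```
MN

New TypeError raised, caught by outer TypeError handler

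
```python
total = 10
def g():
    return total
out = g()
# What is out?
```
10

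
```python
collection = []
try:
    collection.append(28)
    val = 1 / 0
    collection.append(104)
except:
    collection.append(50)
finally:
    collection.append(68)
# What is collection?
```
[28, 50, 68]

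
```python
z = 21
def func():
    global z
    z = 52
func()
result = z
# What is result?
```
52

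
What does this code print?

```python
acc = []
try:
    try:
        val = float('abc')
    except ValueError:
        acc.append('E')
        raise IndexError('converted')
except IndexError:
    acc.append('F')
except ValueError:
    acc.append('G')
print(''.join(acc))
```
EF

New IndexError raised, caught by outer IndexError handler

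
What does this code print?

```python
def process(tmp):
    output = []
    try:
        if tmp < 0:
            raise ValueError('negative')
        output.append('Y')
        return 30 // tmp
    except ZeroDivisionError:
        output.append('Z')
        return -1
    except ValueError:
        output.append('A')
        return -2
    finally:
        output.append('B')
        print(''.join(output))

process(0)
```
YZB

tmp=0 causes ZeroDivisionError, caught, finally prints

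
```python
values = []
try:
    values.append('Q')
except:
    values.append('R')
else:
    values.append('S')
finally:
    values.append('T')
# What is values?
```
['Q', 'S', 'T']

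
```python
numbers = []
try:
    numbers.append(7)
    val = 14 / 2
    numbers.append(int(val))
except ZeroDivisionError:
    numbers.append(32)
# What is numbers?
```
[7, 7]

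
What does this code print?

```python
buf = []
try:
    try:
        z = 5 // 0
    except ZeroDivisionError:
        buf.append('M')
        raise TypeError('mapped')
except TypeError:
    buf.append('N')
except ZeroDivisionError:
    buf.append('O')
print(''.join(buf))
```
MN

New TypeError raised, caught by outer TypeError handler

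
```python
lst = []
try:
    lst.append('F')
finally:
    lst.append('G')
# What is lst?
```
['F', 'G']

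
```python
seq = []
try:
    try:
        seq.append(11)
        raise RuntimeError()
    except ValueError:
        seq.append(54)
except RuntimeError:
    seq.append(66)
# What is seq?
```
[11, 66]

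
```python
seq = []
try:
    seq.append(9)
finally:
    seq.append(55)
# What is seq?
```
[9, 55]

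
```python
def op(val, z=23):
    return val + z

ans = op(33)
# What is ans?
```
56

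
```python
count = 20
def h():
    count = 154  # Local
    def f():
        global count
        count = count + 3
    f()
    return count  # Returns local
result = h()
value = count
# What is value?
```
23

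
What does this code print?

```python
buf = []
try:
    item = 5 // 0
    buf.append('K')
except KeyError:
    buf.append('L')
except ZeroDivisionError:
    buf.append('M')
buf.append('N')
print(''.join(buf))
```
MN

ZeroDivisionError is caught by its specific handler, not KeyError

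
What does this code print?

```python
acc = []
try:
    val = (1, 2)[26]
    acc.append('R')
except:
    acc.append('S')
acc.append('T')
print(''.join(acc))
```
ST

Exception raised in try, caught by bare except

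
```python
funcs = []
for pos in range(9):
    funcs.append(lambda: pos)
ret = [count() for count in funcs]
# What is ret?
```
[8, 8, 8, 8, 8, 8, 8, 8, 8]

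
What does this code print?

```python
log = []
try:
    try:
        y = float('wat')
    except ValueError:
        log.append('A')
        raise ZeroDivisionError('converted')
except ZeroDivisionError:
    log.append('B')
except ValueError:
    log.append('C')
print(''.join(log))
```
AB

New ZeroDivisionError raised, caught by outer ZeroDivisionError handler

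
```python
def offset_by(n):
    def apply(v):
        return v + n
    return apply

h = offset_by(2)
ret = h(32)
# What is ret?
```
34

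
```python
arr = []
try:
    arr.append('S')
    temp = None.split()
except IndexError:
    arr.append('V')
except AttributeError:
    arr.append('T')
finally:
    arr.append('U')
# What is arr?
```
['S', 'T', 'U']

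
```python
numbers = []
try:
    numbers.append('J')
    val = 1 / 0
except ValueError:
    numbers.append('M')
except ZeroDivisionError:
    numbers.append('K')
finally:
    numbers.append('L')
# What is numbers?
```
['J', 'K', 'L']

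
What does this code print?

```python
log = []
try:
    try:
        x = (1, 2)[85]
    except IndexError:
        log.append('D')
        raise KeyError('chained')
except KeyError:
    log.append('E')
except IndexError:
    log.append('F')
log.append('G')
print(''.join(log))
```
DEG

KeyError raised and caught, original IndexError not re-raised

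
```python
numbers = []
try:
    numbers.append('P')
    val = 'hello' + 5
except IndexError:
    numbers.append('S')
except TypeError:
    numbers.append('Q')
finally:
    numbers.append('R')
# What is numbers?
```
['P', 'Q', 'R']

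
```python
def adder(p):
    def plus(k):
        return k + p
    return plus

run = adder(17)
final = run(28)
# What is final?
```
45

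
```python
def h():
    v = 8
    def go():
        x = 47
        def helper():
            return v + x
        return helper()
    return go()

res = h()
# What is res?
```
55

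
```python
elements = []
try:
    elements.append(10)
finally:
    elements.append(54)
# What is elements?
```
[10, 54]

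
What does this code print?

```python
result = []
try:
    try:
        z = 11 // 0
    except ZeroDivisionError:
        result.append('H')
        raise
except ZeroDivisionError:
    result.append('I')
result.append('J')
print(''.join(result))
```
HIJ

raise without argument re-raises current exception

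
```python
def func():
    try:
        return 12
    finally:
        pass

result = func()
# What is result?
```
12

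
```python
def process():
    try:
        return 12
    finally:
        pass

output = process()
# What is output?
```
12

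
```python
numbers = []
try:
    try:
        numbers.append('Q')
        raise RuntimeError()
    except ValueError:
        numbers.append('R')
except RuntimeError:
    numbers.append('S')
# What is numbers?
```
['Q', 'S']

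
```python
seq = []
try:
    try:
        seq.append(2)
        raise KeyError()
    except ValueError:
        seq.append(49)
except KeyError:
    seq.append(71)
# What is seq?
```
[2, 71]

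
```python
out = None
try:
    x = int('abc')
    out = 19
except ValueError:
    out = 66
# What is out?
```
66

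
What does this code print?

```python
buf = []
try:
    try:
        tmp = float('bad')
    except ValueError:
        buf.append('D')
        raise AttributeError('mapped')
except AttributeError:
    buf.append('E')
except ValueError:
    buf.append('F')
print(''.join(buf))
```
DE

New AttributeError raised, caught by outer AttributeError handler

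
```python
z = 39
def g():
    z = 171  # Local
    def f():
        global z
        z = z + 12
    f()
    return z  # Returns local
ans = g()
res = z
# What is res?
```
51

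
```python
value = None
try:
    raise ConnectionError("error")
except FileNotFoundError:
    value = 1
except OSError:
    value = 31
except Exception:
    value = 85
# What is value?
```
31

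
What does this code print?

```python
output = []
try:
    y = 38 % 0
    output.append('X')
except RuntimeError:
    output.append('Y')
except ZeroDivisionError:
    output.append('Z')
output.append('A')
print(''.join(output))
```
ZA

ZeroDivisionError is caught by its specific handler, not RuntimeError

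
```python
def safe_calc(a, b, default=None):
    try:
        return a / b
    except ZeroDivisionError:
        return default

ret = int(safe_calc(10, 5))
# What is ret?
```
2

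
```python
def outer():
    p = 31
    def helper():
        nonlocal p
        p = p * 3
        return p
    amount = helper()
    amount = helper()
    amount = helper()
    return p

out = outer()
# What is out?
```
837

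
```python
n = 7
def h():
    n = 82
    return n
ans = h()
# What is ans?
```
82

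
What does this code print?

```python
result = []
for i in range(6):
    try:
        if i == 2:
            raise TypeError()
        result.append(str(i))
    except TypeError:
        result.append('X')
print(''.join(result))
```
01X345

Exception on i=2 caught, loop continues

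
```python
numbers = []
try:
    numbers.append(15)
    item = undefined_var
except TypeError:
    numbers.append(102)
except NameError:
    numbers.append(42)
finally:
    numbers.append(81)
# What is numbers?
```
[15, 42, 81]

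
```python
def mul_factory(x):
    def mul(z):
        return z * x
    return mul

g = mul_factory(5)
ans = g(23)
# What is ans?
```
115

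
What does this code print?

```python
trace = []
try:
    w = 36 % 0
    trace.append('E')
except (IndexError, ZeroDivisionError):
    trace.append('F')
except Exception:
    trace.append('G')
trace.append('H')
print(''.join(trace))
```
FH

ZeroDivisionError matches tuple containing it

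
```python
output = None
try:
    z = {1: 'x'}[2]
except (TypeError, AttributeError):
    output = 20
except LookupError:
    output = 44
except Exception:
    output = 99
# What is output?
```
44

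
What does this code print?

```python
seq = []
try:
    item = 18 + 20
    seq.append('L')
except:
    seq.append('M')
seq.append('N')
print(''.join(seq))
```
LN

No exception, try block completes normally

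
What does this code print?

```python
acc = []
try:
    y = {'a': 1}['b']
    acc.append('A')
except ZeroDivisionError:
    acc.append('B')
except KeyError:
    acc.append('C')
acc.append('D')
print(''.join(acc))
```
CD

KeyError is caught by its specific handler, not ZeroDivisionError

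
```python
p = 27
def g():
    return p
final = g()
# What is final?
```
27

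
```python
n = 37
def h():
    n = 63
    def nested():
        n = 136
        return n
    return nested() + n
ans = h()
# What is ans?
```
199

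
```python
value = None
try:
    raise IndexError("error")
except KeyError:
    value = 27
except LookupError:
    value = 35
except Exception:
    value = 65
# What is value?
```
35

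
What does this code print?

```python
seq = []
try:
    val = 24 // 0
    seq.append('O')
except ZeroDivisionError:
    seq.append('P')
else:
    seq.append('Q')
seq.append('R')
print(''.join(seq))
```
PR

else block skipped when exception is caught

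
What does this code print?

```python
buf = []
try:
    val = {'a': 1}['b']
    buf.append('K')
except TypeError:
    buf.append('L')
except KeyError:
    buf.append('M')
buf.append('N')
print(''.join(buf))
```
MN

KeyError is caught by its specific handler, not TypeError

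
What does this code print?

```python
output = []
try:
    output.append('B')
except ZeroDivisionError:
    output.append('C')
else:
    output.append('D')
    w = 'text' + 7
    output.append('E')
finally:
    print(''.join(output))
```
BD

Try succeeds, else appends 'D', TypeError in else is uncaught, finally prints before exception propagates ('E' never appended)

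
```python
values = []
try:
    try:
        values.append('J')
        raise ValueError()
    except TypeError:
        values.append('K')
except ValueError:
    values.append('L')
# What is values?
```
['J', 'L']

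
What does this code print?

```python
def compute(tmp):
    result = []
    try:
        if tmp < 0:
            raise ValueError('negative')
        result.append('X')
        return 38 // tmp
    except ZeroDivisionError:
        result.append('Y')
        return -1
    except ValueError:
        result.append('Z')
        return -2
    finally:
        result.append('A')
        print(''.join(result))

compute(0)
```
XYA

tmp=0 causes ZeroDivisionError, caught, finally prints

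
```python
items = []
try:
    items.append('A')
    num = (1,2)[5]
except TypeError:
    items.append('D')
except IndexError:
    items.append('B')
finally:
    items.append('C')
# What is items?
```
['A', 'B', 'C']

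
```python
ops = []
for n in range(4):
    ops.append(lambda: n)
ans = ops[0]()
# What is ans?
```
3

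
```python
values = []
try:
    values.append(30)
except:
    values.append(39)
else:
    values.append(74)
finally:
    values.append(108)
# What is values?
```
[30, 74, 108]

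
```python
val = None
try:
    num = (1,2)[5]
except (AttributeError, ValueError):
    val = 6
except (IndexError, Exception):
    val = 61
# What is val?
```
61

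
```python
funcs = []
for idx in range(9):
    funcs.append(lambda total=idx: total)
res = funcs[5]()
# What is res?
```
5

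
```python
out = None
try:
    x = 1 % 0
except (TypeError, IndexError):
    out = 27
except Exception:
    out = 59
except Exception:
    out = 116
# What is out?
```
59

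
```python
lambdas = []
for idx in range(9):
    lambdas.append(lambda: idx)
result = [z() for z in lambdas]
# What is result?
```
[8, 8, 8, 8, 8, 8, 8, 8, 8]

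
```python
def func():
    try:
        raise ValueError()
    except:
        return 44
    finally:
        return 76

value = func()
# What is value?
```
76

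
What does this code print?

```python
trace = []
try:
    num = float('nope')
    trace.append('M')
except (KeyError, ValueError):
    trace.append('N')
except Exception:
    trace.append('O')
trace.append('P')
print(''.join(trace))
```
NP

ValueError matches tuple containing it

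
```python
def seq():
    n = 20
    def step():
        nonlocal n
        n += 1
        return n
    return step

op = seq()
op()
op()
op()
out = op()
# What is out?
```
24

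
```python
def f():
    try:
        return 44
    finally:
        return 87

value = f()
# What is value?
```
87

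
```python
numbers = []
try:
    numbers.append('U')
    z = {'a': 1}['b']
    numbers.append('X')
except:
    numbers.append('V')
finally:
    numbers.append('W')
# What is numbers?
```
['U', 'V', 'W']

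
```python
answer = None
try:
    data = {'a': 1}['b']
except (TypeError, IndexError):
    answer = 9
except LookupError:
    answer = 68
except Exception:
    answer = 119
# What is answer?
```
68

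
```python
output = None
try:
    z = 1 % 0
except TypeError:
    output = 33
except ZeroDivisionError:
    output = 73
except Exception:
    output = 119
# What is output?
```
73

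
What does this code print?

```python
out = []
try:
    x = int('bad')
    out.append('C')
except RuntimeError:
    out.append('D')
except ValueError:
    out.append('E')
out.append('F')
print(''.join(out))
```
EF

ValueError is caught by its specific handler, not RuntimeError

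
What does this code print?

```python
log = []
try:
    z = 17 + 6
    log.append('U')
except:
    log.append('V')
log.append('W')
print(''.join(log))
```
UW

No exception, try block completes normally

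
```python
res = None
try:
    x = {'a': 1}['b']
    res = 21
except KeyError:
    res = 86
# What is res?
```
86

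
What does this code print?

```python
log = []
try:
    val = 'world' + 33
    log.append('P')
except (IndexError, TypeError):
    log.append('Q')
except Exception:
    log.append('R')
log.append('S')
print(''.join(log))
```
QS

TypeError matches tuple containing it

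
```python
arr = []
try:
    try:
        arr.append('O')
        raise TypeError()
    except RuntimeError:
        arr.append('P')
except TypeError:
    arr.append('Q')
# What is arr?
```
['O', 'Q']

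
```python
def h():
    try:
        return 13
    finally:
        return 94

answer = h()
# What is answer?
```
94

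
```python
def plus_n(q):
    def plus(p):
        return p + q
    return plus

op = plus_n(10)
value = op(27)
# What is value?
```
37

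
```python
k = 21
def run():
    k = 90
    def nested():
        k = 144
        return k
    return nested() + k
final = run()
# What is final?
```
234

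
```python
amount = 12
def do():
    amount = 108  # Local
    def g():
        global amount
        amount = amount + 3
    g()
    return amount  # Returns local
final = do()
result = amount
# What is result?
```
15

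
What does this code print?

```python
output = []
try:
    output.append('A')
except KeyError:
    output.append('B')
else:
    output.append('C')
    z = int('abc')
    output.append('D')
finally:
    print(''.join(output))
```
AC

Try succeeds, else appends 'C', ValueError in else is uncaught, finally prints before exception propagates ('D' never appended)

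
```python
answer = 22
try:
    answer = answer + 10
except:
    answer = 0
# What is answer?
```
32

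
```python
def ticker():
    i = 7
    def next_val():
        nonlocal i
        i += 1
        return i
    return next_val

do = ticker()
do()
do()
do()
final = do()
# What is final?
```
11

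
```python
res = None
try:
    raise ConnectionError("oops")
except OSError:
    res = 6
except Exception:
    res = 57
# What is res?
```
6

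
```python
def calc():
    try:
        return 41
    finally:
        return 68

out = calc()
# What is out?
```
68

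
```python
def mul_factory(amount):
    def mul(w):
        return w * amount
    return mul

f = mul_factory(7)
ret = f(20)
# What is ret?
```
140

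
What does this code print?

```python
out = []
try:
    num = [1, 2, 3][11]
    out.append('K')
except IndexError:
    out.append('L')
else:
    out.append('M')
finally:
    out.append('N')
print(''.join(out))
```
LN

Exception: except runs, else skipped, finally runs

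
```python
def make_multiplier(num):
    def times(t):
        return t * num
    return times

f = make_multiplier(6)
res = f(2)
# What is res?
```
12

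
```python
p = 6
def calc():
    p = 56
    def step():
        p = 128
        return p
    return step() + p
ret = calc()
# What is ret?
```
184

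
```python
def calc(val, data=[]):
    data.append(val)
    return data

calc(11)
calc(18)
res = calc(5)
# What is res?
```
[11, 18, 5]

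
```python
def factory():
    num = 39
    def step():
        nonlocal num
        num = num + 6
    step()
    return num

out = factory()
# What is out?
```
45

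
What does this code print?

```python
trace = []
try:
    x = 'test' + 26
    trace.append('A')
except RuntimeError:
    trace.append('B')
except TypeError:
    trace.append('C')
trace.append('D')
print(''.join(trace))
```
CD

TypeError is caught by its specific handler, not RuntimeError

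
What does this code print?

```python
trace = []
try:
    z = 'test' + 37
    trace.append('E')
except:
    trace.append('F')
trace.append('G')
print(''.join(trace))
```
FG

Exception raised in try, caught by bare except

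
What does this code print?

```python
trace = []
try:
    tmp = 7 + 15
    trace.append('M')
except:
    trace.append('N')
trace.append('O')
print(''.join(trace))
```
MO

No exception, try block completes normally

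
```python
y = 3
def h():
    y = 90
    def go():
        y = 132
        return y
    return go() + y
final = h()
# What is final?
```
222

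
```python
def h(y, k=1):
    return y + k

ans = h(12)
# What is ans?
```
13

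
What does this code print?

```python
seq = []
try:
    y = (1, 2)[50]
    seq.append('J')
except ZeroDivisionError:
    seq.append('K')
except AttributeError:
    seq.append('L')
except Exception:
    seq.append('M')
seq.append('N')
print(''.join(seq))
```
MN

IndexError not specifically caught, falls to Exception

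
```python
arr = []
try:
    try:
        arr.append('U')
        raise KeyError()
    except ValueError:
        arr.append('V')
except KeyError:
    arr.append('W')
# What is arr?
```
['U', 'W']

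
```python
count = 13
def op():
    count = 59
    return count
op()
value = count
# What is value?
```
13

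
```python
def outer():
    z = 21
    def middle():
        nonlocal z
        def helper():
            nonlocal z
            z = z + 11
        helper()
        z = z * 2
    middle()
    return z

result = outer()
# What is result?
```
64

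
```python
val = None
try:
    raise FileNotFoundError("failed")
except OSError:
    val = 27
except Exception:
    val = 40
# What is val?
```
27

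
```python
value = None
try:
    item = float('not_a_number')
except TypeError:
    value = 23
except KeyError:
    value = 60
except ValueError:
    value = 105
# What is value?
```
105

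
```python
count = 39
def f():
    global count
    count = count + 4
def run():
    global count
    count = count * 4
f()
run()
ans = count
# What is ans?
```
172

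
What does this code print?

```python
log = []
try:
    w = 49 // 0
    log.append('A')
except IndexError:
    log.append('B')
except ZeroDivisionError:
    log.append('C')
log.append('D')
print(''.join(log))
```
CD

ZeroDivisionError is caught by its specific handler, not IndexError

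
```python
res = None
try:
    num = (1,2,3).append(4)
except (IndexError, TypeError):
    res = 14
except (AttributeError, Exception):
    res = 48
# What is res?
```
48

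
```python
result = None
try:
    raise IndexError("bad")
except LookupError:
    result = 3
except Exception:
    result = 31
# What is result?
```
3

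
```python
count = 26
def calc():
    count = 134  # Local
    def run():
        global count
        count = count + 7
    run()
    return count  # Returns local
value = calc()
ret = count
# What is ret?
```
33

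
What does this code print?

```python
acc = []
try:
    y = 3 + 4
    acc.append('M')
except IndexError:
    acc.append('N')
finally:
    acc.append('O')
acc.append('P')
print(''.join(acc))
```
MOP

finally runs after normal execution too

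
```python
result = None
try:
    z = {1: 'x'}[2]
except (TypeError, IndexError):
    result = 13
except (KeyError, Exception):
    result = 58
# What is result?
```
58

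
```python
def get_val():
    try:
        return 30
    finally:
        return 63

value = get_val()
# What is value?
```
63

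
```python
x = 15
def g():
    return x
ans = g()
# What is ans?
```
15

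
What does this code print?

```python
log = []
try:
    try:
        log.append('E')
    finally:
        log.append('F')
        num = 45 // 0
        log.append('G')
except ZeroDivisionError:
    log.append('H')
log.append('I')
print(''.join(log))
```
EFHI

Exception in inner finally caught by outer except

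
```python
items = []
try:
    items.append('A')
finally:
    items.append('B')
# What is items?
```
['A', 'B']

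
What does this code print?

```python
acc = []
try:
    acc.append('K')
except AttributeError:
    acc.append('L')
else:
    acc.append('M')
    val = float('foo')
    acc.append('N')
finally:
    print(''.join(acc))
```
KM

Try succeeds, else appends 'M', ValueError in else is uncaught, finally prints before exception propagates ('N' never appended)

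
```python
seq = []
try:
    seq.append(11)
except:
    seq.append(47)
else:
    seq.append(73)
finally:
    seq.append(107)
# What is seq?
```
[11, 73, 107]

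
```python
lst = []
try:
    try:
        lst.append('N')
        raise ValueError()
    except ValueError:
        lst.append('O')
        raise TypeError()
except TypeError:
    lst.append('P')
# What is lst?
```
['N', 'O', 'P']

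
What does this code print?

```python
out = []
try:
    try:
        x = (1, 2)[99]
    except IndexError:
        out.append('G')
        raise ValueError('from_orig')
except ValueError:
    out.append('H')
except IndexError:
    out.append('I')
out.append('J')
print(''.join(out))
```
GHJ

ValueError raised and caught, original IndexError not re-raised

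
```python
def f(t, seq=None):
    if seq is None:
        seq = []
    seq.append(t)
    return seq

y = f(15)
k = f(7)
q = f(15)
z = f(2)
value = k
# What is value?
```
[7]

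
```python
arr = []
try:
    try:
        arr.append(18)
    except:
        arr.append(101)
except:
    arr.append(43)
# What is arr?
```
[18]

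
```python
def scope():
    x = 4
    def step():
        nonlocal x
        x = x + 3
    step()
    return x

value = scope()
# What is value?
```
7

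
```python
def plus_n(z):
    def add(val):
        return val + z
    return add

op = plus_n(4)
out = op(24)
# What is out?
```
28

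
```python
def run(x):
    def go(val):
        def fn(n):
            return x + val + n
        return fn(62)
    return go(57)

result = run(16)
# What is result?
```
135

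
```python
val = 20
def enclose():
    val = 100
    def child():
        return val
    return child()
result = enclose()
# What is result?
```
100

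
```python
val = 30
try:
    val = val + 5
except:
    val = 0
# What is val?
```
35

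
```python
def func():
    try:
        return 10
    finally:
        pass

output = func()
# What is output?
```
10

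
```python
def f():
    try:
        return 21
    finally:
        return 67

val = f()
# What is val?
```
67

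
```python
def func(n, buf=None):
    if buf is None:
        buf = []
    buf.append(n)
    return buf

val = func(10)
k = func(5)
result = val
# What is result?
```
[10]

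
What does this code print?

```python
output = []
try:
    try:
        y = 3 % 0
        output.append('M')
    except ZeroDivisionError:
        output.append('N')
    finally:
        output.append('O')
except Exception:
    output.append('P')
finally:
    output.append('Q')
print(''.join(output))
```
NOQ

Both finally blocks run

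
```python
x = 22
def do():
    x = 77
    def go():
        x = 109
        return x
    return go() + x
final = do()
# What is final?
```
186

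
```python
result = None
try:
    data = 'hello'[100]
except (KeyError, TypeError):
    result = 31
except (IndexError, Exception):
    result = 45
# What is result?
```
45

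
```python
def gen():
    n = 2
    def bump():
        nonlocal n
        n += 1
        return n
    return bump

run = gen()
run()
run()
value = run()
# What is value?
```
5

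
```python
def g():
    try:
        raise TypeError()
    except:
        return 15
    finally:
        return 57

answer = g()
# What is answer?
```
57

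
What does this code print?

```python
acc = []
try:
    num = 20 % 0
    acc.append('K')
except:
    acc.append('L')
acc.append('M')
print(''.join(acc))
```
LM

Exception raised in try, caught by bare except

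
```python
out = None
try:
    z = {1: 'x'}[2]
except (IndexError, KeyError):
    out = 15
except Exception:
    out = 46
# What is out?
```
15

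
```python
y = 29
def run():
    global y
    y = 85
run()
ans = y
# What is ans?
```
85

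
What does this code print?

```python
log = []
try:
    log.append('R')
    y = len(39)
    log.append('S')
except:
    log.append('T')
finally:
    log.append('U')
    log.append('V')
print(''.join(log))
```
RTUV

Code before exception runs, then except, then all of finally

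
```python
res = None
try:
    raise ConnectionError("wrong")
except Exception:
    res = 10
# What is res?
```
10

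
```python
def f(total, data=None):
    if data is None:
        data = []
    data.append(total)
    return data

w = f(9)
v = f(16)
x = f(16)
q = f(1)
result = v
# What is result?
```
[16]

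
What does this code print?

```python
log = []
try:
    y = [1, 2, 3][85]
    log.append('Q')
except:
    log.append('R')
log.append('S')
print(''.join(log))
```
RS

Exception raised in try, caught by bare except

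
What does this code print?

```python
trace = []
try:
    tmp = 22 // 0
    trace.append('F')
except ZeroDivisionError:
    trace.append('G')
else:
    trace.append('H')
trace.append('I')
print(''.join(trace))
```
GI

else block skipped when exception is caught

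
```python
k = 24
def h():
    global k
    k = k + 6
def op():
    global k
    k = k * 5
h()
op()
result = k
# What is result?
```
150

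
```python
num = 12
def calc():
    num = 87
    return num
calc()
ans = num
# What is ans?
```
12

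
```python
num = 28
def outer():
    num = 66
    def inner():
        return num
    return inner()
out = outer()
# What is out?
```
66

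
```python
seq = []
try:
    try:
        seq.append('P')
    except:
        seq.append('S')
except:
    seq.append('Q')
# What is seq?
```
['P']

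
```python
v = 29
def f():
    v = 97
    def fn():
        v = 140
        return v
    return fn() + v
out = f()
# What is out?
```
237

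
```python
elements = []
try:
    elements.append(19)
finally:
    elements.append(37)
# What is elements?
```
[19, 37]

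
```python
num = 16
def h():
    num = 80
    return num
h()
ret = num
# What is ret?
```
16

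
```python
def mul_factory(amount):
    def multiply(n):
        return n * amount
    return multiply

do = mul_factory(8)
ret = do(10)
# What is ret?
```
80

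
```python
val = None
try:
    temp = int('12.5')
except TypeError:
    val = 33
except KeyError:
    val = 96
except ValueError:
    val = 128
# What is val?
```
128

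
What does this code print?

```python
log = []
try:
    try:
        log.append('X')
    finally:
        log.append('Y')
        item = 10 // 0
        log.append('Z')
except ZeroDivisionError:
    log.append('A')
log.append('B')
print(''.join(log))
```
XYAB

Exception in inner finally caught by outer except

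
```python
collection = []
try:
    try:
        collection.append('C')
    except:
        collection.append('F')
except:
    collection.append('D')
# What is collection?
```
['C']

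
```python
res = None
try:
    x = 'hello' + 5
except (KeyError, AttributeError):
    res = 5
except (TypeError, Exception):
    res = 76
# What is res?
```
76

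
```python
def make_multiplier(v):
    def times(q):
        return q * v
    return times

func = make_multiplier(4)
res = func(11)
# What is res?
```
44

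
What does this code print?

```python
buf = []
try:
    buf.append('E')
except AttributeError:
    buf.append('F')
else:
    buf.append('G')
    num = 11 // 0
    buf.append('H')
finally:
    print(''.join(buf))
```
EG

Try succeeds, else appends 'G', ZeroDivisionError in else is uncaught, finally prints before exception propagates ('H' never appended)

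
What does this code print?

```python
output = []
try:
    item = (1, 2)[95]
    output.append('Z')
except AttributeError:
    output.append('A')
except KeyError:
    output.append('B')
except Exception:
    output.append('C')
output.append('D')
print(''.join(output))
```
CD

IndexError not specifically caught, falls to Exception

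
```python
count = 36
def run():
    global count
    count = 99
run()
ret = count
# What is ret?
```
99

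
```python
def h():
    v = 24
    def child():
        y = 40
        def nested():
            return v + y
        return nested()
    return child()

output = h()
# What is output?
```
64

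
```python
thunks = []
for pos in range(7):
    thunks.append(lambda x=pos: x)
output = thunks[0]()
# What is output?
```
0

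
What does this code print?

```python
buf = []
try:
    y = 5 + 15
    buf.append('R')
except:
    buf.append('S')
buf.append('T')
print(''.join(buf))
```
RT

No exception, try block completes normally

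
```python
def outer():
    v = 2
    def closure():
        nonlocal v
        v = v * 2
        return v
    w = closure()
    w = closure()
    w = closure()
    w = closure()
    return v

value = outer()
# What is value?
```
32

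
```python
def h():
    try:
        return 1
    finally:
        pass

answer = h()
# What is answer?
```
1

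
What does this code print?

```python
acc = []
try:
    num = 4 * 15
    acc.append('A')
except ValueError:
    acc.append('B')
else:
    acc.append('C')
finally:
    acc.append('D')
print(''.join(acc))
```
ACD

else runs before finally when no exception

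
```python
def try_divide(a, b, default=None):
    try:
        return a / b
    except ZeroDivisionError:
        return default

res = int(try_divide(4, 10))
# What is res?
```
0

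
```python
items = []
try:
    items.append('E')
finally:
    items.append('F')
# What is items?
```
['E', 'F']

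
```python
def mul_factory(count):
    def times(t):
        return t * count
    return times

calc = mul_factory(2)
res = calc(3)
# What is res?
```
6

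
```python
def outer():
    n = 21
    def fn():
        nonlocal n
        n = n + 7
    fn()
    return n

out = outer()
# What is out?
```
28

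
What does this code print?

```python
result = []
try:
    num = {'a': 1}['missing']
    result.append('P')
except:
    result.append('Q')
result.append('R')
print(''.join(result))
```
QR

Exception raised in try, caught by bare except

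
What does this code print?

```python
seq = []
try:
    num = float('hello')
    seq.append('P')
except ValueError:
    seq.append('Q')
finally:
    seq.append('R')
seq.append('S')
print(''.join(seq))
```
QRS

finally always runs, even after exception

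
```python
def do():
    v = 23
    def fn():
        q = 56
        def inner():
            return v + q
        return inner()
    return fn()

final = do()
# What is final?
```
79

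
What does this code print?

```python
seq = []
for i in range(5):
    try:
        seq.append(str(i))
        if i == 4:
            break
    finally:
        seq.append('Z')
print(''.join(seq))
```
0Z1Z2Z3Z4Z

finally runs even when breaking out of loop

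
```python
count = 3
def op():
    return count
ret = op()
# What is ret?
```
3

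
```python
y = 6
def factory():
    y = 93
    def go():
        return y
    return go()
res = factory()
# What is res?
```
93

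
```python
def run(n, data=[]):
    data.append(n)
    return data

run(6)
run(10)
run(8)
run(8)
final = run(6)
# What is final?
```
[6, 10, 8, 8, 6]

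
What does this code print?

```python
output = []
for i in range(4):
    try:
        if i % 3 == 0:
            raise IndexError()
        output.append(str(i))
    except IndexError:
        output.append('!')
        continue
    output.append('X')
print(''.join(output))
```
!1X2X!

continue in except skips rest of loop body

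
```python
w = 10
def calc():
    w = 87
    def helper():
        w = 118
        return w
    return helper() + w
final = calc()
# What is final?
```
205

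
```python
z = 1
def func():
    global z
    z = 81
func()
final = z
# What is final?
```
81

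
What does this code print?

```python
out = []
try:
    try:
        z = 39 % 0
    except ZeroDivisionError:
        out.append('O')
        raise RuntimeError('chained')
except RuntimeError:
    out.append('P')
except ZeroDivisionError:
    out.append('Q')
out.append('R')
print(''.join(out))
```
OPR

RuntimeError raised and caught, original ZeroDivisionError not re-raised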